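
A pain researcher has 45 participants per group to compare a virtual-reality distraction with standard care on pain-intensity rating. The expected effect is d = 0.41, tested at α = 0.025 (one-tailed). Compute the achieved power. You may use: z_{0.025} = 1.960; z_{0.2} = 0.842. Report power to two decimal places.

power ≈ 0.49

For two equal groups, power = Φ(d·√(n/2) − z_{α}).
d·√(n/2) = 0.41 × √(45/2) = 0.41 × 4.743 = 1.945.
z_β = 1.945 − 1.960 = -0.015.
Power = Φ(-0.015) = 0.494.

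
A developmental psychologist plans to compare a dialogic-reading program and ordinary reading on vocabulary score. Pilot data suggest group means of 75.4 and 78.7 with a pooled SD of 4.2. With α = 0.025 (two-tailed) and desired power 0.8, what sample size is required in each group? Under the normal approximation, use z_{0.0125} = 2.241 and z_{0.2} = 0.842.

n = 31 per group

Cohen's d = |M₁ − M₂| / SD_pooled = |75.4 − 78.7| / 4.2 = 3.3 / 4.2 = 0.786.
For two independent groups with equal n: n = 2·((z_{α/2} + z_β) / d)².
z_{α/2} + z_β = 2.241 + 0.842 = 3.083.
n = 2 × (3.083 / 0.786)² = 2 × 3.922² = 2 × 15.39 = 30.8.
Round up to the next whole participant.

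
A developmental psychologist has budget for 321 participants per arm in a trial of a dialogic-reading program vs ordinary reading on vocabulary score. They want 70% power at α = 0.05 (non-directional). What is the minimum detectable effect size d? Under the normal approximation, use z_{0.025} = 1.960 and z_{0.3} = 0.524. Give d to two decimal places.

d_min ≈ 0.20

For two independent groups of n = 321 each: d_min = (z_{α/2} + z_β)·√(2/n).
z-sum = 1.960 + 0.524 = 2.484.
d_min = 2.484 × √(2/321) = 2.484 × 0.0789 = 0.196.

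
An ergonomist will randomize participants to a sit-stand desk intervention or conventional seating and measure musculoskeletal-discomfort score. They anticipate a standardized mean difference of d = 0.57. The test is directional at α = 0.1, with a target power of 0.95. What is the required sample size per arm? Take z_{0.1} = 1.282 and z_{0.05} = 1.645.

For two independent groups with equal n: n = 2·((z_{α} + z_β) / d)².
z_{α} + z_β = 1.282 + 1.645 = 2.927.
n = 2 × (2.927 / 0.57)² = 2 × 5.135² = 2 × 26.37 = 52.7.
Round up to the next whole participant.

n = 53 per group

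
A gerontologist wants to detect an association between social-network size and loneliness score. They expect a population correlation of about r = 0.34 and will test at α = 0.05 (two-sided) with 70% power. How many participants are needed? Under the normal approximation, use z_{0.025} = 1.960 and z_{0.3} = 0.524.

Fisher's z: C = ½·ln((1+r)/(1−r)) = ½·ln(2.0303) = 0.3541.
n = ((z_{α/2} + z_β)/C)² + 3.
(1.960 + 0.524) / 0.3541 = 2.484 / 0.3541 = 7.015.
n = 7.015² + 3 = 49.21 + 3 = 52.2.
Round up.

n = 53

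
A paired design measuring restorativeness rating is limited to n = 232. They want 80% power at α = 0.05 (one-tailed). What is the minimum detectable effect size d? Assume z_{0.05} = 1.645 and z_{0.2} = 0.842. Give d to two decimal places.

For a single sample (or paired design) of n = 232: d_min = (z_{α} + z_β)/√n.
z-sum = 1.645 + 0.842 = 2.487.
d_min = 2.487 / √232 = 2.487 / 15.232 = 0.163.

d_min ≈ 0.16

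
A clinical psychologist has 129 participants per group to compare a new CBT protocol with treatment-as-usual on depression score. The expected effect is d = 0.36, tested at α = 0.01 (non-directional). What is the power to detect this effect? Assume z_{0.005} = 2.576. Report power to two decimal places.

For two equal groups, power = Φ(d·√(n/2) − z_{α/2}).
d·√(n/2) = 0.36 × √(129/2) = 0.36 × 8.031 = 2.891.
z_β = 2.891 − 2.576 = 0.315.
Power = Φ(0.315) = 0.624.

power ≈ 0.62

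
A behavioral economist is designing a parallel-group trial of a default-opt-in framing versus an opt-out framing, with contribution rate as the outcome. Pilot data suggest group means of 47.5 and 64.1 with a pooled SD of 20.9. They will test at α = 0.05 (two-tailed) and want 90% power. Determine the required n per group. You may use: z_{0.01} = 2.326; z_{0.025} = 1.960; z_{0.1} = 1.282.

Cohen's d = |M₁ − M₂| / SD_pooled = |47.5 − 64.1| / 20.9 = 16.6 / 20.9 = 0.794.
For two independent groups with equal n: n = 2·((z_{α/2} + z_β) / d)².
z_{α/2} + z_β = 1.960 + 1.282 = 3.242.
n = 2 × (3.242 / 0.794)² = 2 × 4.083² = 2 × 16.67 = 33.3.
Round up to the next whole participant.

n = 34 per group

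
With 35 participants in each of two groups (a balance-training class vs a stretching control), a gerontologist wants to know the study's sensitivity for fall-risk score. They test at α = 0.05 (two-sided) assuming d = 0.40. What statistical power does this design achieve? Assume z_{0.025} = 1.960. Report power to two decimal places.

For two equal groups, power = Φ(d·√(n/2) − z_{α/2}).
d·√(n/2) = 0.40 × √(35/2) = 0.40 × 4.183 = 1.673.
z_β = 1.673 − 1.960 = -0.287.
Power = Φ(-0.287) = 0.387.

power ≈ 0.39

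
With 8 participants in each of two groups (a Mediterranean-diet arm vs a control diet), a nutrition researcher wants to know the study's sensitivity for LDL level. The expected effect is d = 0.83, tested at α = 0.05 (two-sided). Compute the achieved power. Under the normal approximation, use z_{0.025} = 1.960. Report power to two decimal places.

For two equal groups, power = Φ(d·√(n/2) − z_{α/2}).
d·√(n/2) = 0.83 × √(8/2) = 0.83 × 2.000 = 1.660.
z_β = 1.660 − 1.960 = -0.300.
Power = Φ(-0.300) = 0.382.

power ≈ 0.38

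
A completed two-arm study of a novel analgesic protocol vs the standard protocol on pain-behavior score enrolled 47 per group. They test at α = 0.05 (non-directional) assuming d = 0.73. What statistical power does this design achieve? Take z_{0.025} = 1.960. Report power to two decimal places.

power ≈ 0.94

For two equal groups, power = Φ(d·√(n/2) − z_{α/2}).
d·√(n/2) = 0.73 × √(47/2) = 0.73 × 4.848 = 3.539.
z_β = 3.539 − 1.960 = 1.579.
Power = Φ(1.579) = 0.943.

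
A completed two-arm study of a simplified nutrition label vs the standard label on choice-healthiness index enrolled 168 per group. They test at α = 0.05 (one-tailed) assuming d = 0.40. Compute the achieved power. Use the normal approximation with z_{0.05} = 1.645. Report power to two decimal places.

For two equal groups, power = Φ(d·√(n/2) − z_{α}).
d·√(n/2) = 0.40 × √(168/2) = 0.40 × 9.165 = 3.666.
z_β = 3.666 − 1.645 = 2.021.
Power = Φ(2.021) = 0.978.

power ≈ 0.98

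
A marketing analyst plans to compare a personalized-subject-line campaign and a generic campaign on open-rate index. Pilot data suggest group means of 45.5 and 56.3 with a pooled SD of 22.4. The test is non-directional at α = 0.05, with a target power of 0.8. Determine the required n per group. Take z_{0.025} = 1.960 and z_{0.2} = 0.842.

Cohen's d = |M₁ − M₂| / SD_pooled = |45.5 − 56.3| / 22.4 = 10.8 / 22.4 = 0.482.
For two independent groups with equal n: n = 2·((z_{α/2} + z_β) / d)².
z_{α/2} + z_β = 1.960 + 0.842 = 2.802.
n = 2 × (2.802 / 0.482)² = 2 × 5.813² = 2 × 33.79 = 67.6.
Round up to the next whole participant.

n = 68 per group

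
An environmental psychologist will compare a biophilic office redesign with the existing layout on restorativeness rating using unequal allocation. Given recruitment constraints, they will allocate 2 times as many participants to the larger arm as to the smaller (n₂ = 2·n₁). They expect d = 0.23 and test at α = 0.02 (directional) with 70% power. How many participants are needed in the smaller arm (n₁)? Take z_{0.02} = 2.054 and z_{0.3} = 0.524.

n₁ = 189

With allocation ratio k = n₂/n₁ = 2, Var(x̄₁−x̄₂) = σ²(1/n₁ + 1/(k·n₁)) = σ²·(k+1)/(k·n₁).
So n₁ = (1 + 1/k)·((z_{α} + z_β)/d)² = 1.500 × (2.578/0.23)².
n₁ = 1.500 × 125.63 = 188.5.
Round up: n₁ = 189, giving n₂ = 2 × 189 = 378.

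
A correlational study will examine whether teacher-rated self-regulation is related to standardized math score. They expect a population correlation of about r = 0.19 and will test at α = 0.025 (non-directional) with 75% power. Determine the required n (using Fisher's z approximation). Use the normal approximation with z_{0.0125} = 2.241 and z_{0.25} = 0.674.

n = 233

Fisher's z: C = ½·ln((1+r)/(1−r)) = ½·ln(1.4691) = 0.1923.
n = ((z_{α/2} + z_β)/C)² + 3.
(2.241 + 0.674) / 0.1923 = 2.915 / 0.1923 = 15.159.
n = 15.159² + 3 = 229.78 + 3 = 232.8.
Round up.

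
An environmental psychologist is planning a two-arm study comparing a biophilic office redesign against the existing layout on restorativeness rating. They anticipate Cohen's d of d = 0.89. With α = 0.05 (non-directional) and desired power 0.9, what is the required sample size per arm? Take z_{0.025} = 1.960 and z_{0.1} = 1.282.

For two independent groups with equal n: n = 2·((z_{α/2} + z_β) / d)².
z_{α/2} + z_β = 1.960 + 1.282 = 3.242.
n = 2 × (3.242 / 0.89)² = 2 × 3.643² = 2 × 13.27 = 26.5.
Round up to the next whole participant.

n = 27 per group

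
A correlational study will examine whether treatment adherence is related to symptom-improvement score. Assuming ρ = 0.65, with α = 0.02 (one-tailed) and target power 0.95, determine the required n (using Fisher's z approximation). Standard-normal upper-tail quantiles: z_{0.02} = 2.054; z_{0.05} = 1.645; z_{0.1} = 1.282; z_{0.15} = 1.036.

n = 26

Fisher's z: C = ½·ln((1+r)/(1−r)) = ½·ln(4.7143) = 0.7753.
n = ((z_{α} + z_β)/C)² + 3.
(2.054 + 1.645) / 0.7753 = 3.699 / 0.7753 = 4.771.
n = 4.771² + 3 = 22.76 + 3 = 25.8.
Round up.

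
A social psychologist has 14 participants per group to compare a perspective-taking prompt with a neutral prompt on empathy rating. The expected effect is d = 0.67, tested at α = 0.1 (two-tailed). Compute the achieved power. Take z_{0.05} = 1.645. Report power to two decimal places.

For two equal groups, power = Φ(d·√(n/2) − z_{α/2}).
d·√(n/2) = 0.67 × √(14/2) = 0.67 × 2.646 = 1.773.
z_β = 1.773 − 1.645 = 0.128.
Power = Φ(0.128) = 0.551.

power ≈ 0.55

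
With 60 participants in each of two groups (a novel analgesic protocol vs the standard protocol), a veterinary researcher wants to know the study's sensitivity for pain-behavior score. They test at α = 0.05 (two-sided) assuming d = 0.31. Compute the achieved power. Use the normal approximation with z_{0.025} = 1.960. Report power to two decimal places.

power ≈ 0.40

For two equal groups, power = Φ(d·√(n/2) − z_{α/2}).
d·√(n/2) = 0.31 × √(60/2) = 0.31 × 5.477 = 1.698.
z_β = 1.698 − 1.960 = -0.262.
Power = Φ(-0.262) = 0.397.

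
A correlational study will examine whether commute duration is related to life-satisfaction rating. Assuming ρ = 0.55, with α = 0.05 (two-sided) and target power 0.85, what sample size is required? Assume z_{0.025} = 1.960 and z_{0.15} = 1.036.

Fisher's z: C = ½·ln((1+r)/(1−r)) = ½·ln(3.4444) = 0.6184.
n = ((z_{α/2} + z_β)/C)² + 3.
(1.960 + 1.036) / 0.6184 = 2.996 / 0.6184 = 4.845.
n = 4.845² + 3 = 23.47 + 3 = 26.5.
Round up.

n = 27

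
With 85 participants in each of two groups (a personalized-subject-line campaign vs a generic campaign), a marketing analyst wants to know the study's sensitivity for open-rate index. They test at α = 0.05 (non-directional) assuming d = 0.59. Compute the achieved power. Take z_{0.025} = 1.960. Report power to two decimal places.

power ≈ 0.97

For two equal groups, power = Φ(d·√(n/2) − z_{α/2}).
d·√(n/2) = 0.59 × √(85/2) = 0.59 × 6.519 = 3.846.
z_β = 3.846 − 1.960 = 1.886.
Power = Φ(1.886) = 0.970.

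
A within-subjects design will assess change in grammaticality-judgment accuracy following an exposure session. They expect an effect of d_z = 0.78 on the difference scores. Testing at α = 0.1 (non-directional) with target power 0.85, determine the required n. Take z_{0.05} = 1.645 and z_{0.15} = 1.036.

n = 12 pairs

For a paired (one-sample on differences) test: n = ((z_{α/2} + z_β) / d)².
z_{α/2} + z_β = 1.645 + 1.036 = 2.681.
n = (2.681 / 0.78)² = 3.437² = 11.81.
Round up.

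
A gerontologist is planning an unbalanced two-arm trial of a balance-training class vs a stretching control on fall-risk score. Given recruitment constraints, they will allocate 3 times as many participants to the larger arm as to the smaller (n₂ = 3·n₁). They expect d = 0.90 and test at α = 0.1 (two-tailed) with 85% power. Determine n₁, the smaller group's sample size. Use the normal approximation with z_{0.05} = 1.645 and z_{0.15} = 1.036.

With allocation ratio k = n₂/n₁ = 3, Var(x̄₁−x̄₂) = σ²(1/n₁ + 1/(k·n₁)) = σ²·(k+1)/(k·n₁).
So n₁ = (1 + 1/k)·((z_{α/2} + z_β)/d)² = 1.333 × (2.681/0.90)².
n₁ = 1.333 × 8.87 = 11.8.
Round up: n₁ = 12, giving n₂ = 3 × 12 = 36.

n₁ = 12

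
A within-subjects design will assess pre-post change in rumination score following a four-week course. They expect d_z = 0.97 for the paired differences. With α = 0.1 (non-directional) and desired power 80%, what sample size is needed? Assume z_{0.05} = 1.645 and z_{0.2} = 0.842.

n = 7 pairs

For a paired (one-sample on differences) test: n = ((z_{α/2} + z_β) / d)².
z_{α/2} + z_β = 1.645 + 0.842 = 2.487.
n = (2.487 / 0.97)² = 2.564² = 6.57.
Round up.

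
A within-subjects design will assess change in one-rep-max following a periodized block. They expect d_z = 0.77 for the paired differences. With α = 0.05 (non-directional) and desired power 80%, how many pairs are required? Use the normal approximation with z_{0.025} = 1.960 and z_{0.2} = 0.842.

n = 14 pairs

For a paired (one-sample on differences) test: n = ((z_{α/2} + z_β) / d)².
z_{α/2} + z_β = 1.960 + 0.842 = 2.802.
n = (2.802 / 0.77)² = 3.639² = 13.24.
Round up.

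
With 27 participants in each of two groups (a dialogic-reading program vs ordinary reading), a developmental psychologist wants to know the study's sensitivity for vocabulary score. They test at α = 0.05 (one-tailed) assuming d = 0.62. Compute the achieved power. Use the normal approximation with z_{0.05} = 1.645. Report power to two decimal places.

power ≈ 0.74

For two equal groups, power = Φ(d·√(n/2) − z_{α}).
d·√(n/2) = 0.62 × √(27/2) = 0.62 × 3.674 = 2.278.
z_β = 2.278 − 1.645 = 0.633.
Power = Φ(0.633) = 0.737.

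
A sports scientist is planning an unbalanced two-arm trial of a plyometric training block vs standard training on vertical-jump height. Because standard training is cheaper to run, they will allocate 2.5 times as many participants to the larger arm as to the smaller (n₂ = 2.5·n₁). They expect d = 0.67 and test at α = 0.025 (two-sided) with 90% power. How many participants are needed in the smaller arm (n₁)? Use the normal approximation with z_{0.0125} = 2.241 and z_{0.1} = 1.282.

n₁ = 39

With allocation ratio k = n₂/n₁ = 2.5, Var(x̄₁−x̄₂) = σ²(1/n₁ + 1/(k·n₁)) = σ²·(k+1)/(k·n₁).
So n₁ = (1 + 1/k)·((z_{α/2} + z_β)/d)² = 1.400 × (3.523/0.67)².
n₁ = 1.400 × 27.65 = 38.7.
Round up: n₁ = 39, giving n₂ = ⌈2.5 × 39⌉ = ⌈97.5⌉ = 98.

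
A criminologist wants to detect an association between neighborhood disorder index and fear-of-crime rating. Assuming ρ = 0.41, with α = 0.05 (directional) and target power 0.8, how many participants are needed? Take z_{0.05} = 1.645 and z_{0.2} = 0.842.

Fisher's z: C = ½·ln((1+r)/(1−r)) = ½·ln(2.3898) = 0.4356.
n = ((z_{α} + z_β)/C)² + 3.
(1.645 + 0.842) / 0.4356 = 2.487 / 0.4356 = 5.709.
n = 5.709² + 3 = 32.60 + 3 = 35.6.
Round up.

n = 36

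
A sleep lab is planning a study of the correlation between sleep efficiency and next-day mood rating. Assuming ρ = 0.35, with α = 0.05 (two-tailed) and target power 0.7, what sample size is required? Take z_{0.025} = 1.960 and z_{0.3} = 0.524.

Fisher's z: C = ½·ln((1+r)/(1−r)) = ½·ln(2.0769) = 0.3654.
n = ((z_{α/2} + z_β)/C)² + 3.
(1.960 + 0.524) / 0.3654 = 2.484 / 0.3654 = 6.798.
n = 6.798² + 3 = 46.21 + 3 = 49.2.
Round up.

n = 50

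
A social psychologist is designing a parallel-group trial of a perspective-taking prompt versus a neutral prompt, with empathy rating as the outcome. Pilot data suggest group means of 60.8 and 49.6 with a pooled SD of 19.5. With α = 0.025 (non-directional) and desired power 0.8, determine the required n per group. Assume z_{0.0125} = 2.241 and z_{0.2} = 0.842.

n = 58 per group

Cohen's d = |M₁ − M₂| / SD_pooled = |60.8 − 49.6| / 19.5 = 11.2 / 19.5 = 0.574.
For two independent groups with equal n: n = 2·((z_{α/2} + z_β) / d)².
z_{α/2} + z_β = 2.241 + 0.842 = 3.083.
n = 2 × (3.083 / 0.574)² = 2 × 5.371² = 2 × 28.85 = 57.7.
Round up to the next whole participant.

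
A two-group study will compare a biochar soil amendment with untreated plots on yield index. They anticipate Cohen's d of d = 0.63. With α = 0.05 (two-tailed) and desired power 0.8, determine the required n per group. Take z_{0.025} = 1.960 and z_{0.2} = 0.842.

For two independent groups with equal n: n = 2·((z_{α/2} + z_β) / d)².
z_{α/2} + z_β = 1.960 + 0.842 = 2.802.
n = 2 × (2.802 / 0.63)² = 2 × 4.448² = 2 × 19.78 = 39.6.
Round up to the next whole participant.

n = 40 per group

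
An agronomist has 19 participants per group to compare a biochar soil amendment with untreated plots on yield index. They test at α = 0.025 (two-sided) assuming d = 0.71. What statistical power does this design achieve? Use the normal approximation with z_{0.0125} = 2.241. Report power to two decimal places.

For two equal groups, power = Φ(d·√(n/2) − z_{α/2}).
d·√(n/2) = 0.71 × √(19/2) = 0.71 × 3.082 = 2.188.
z_β = 2.188 − 2.241 = -0.053.
Power = Φ(-0.053) = 0.479.

power ≈ 0.48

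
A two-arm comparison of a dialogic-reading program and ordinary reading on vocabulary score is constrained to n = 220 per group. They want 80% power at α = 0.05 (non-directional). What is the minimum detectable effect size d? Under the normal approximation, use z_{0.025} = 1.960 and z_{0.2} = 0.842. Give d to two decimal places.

d_min ≈ 0.27

For two independent groups of n = 220 each: d_min = (z_{α/2} + z_β)·√(2/n).
z-sum = 1.960 + 0.842 = 2.802.
d_min = 2.802 × √(2/220) = 2.802 × 0.0953 = 0.267.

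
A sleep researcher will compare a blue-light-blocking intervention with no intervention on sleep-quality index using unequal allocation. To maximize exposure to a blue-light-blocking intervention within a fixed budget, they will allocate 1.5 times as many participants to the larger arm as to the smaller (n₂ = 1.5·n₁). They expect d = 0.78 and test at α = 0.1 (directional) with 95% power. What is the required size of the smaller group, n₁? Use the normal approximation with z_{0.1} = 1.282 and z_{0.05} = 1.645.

n₁ = 24

With allocation ratio k = n₂/n₁ = 1.5, Var(x̄₁−x̄₂) = σ²(1/n₁ + 1/(k·n₁)) = σ²·(k+1)/(k·n₁).
So n₁ = (1 + 1/k)·((z_{α} + z_β)/d)² = 1.667 × (2.927/0.78)².
n₁ = 1.667 × 14.08 = 23.5.
Round up: n₁ = 24, giving n₂ = 1.5 × 24 = 36.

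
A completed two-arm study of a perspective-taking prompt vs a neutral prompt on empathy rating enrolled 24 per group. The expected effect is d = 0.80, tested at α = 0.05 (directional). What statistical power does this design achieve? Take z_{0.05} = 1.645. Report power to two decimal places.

For two equal groups, power = Φ(d·√(n/2) − z_{α}).
d·√(n/2) = 0.80 × √(24/2) = 0.80 × 3.464 = 2.771.
z_β = 2.771 − 1.645 = 1.126.
Power = Φ(1.126) = 0.870.

power ≈ 0.87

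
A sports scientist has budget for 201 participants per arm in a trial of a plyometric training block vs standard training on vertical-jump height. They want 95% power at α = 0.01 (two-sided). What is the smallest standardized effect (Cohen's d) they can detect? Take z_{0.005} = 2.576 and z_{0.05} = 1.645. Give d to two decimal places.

d_min ≈ 0.42

For two independent groups of n = 201 each: d_min = (z_{α/2} + z_β)·√(2/n).
z-sum = 2.576 + 1.645 = 4.221.
d_min = 4.221 × √(2/201) = 4.221 × 0.0998 = 0.421.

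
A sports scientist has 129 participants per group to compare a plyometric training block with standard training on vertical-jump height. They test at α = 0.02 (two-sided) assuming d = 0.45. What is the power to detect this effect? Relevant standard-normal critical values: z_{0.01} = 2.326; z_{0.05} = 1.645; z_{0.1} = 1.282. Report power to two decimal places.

power ≈ 0.90

For two equal groups, power = Φ(d·√(n/2) − z_{α/2}).
d·√(n/2) = 0.45 × √(129/2) = 0.45 × 8.031 = 3.614.
z_β = 3.614 − 2.326 = 1.288.
Power = Φ(1.288) = 0.901.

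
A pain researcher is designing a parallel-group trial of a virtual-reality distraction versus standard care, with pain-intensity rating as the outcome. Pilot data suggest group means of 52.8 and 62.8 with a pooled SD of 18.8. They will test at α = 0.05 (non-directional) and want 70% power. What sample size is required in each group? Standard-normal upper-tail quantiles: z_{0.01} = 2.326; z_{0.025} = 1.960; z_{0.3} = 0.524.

n = 44 per group

Cohen's d = |M₁ − M₂| / SD_pooled = |52.8 − 62.8| / 18.8 = 10.0 / 18.8 = 0.532.
For two independent groups with equal n: n = 2·((z_{α/2} + z_β) / d)².
z_{α/2} + z_β = 1.960 + 0.524 = 2.484.
n = 2 × (2.484 / 0.532)² = 2 × 4.669² = 2 × 21.80 = 43.6.
Round up to the next whole participant.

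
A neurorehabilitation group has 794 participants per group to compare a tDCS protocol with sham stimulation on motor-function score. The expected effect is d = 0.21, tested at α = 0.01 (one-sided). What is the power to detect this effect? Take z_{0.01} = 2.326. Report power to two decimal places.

power ≈ 0.97

For two equal groups, power = Φ(d·√(n/2) − z_{α}).
d·√(n/2) = 0.21 × √(794/2) = 0.21 × 19.925 = 4.184.
z_β = 4.184 − 2.326 = 1.858.
Power = Φ(1.858) = 0.968.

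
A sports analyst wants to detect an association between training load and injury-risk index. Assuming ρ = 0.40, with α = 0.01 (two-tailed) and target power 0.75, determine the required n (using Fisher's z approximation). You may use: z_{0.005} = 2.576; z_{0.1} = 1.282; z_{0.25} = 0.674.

Fisher's z: C = ½·ln((1+r)/(1−r)) = ½·ln(2.3333) = 0.4236.
n = ((z_{α/2} + z_β)/C)² + 3.
(2.576 + 0.674) / 0.4236 = 3.250 / 0.4236 = 7.672.
n = 7.672² + 3 = 58.86 + 3 = 61.9.
Round up.

n = 62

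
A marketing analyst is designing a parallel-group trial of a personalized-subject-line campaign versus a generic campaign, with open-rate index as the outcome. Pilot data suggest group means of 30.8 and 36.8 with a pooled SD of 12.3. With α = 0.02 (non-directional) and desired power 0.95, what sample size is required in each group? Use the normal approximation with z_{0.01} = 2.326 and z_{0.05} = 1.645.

n = 133 per group

Cohen's d = |M₁ − M₂| / SD_pooled = |30.8 − 36.8| / 12.3 = 6.0 / 12.3 = 0.488.
For two independent groups with equal n: n = 2·((z_{α/2} + z_β) / d)².
z_{α/2} + z_β = 2.326 + 1.645 = 3.971.
n = 2 × (3.971 / 0.488)² = 2 × 8.137² = 2 × 66.22 = 132.4.
Round up to the next whole participant.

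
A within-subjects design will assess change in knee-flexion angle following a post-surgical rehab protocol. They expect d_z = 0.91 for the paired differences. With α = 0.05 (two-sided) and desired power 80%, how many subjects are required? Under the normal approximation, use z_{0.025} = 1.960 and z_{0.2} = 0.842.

n = 10 pairs

For a paired (one-sample on differences) test: n = ((z_{α/2} + z_β) / d)².
z_{α/2} + z_β = 1.960 + 0.842 = 2.802.
n = (2.802 / 0.91)² = 3.079² = 9.48.
Round up.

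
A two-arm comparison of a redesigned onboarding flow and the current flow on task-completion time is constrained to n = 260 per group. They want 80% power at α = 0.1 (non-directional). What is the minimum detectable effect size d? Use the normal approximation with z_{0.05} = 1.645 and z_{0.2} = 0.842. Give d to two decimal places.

d_min ≈ 0.22

For two independent groups of n = 260 each: d_min = (z_{α/2} + z_β)·√(2/n).
z-sum = 1.645 + 0.842 = 2.487.
d_min = 2.487 × √(2/260) = 2.487 × 0.0877 = 0.218.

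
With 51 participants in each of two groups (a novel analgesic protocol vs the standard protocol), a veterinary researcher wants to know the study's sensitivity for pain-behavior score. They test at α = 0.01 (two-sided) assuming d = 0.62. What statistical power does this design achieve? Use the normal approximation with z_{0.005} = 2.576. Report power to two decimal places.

power ≈ 0.71

For two equal groups, power = Φ(d·√(n/2) − z_{α/2}).
d·√(n/2) = 0.62 × √(51/2) = 0.62 × 5.050 = 3.131.
z_β = 3.131 − 2.576 = 0.555.
Power = Φ(0.555) = 0.711.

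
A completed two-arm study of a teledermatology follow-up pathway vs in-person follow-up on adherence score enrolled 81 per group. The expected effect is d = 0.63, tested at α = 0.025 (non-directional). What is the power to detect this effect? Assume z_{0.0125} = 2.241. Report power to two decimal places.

power ≈ 0.96

For two equal groups, power = Φ(d·√(n/2) − z_{α/2}).
d·√(n/2) = 0.63 × √(81/2) = 0.63 × 6.364 = 4.009.
z_β = 4.009 − 2.241 = 1.768.
Power = Φ(1.768) = 0.961.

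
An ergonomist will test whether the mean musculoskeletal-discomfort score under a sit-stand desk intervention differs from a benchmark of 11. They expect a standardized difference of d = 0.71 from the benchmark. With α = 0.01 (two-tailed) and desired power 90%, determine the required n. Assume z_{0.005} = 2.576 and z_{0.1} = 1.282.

For a one-sample test: n = ((z_{α/2} + z_β) / d)².
z_{α/2} + z_β = 2.576 + 1.282 = 3.858.
n = (3.858 / 0.71)² = 5.434² = 29.53.
Round up.

n = 30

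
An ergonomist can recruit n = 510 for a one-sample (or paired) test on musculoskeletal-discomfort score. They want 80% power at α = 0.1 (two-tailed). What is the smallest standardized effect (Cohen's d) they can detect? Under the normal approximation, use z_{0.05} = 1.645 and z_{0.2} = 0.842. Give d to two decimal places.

For a single sample (or paired design) of n = 510: d_min = (z_{α/2} + z_β)/√n.
z-sum = 1.645 + 0.842 = 2.487.
d_min = 2.487 / √510 = 2.487 / 22.583 = 0.110.

d_min ≈ 0.11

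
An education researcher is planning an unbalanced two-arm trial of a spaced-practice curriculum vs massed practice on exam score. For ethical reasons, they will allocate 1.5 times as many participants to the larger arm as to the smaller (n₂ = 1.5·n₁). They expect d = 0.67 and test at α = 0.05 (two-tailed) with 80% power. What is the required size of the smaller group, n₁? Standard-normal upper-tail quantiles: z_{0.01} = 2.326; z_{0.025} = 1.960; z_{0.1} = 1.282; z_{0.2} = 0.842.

With allocation ratio k = n₂/n₁ = 1.5, Var(x̄₁−x̄₂) = σ²(1/n₁ + 1/(k·n₁)) = σ²·(k+1)/(k·n₁).
So n₁ = (1 + 1/k)·((z_{α/2} + z_β)/d)² = 1.667 × (2.802/0.67)².
n₁ = 1.667 × 17.49 = 29.1.
Round up: n₁ = 30, giving n₂ = 1.5 × 30 = 45.

n₁ = 30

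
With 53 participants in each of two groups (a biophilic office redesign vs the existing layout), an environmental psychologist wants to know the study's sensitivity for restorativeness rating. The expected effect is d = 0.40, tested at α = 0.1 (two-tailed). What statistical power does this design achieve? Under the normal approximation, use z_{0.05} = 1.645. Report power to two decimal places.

For two equal groups, power = Φ(d·√(n/2) − z_{α/2}).
d·√(n/2) = 0.40 × √(53/2) = 0.40 × 5.148 = 2.059.
z_β = 2.059 − 1.645 = 0.414.
Power = Φ(0.414) = 0.661.

power ≈ 0.66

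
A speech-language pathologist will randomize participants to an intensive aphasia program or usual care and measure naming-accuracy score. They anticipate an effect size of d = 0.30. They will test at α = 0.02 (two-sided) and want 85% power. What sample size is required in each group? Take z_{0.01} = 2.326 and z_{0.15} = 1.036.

n = 252 per group

For two independent groups with equal n: n = 2·((z_{α/2} + z_β) / d)².
z_{α/2} + z_β = 2.326 + 1.036 = 3.362.
n = 2 × (3.362 / 0.30)² = 2 × 11.207² = 2 × 125.59 = 251.2.
Round up to the next whole participant.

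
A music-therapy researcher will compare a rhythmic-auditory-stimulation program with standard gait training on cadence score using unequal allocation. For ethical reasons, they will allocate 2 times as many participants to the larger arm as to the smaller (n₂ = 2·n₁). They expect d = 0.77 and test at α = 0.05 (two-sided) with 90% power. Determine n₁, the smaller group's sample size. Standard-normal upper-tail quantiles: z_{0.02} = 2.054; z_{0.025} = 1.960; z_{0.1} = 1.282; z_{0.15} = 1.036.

With allocation ratio k = n₂/n₁ = 2, Var(x̄₁−x̄₂) = σ²(1/n₁ + 1/(k·n₁)) = σ²·(k+1)/(k·n₁).
So n₁ = (1 + 1/k)·((z_{α/2} + z_β)/d)² = 1.500 × (3.242/0.77)².
n₁ = 1.500 × 17.73 = 26.6.
Round up: n₁ = 27, giving n₂ = 2 × 27 = 54.

n₁ = 27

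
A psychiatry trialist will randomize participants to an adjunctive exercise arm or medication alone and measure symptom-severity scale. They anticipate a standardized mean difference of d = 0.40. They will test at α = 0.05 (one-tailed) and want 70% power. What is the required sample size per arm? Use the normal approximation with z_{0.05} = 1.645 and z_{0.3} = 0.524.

For two independent groups with equal n: n = 2·((z_{α} + z_β) / d)².
z_{α} + z_β = 1.645 + 0.524 = 2.169.
n = 2 × (2.169 / 0.40)² = 2 × 5.422² = 2 × 29.40 = 58.8.
Round up to the next whole participant.

n = 59 per group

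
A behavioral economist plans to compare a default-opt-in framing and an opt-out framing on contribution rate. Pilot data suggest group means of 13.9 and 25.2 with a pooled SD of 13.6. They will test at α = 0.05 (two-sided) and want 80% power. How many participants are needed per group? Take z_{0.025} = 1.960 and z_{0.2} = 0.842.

Cohen's d = |M₁ − M₂| / SD_pooled = |13.9 − 25.2| / 13.6 = 11.3 / 13.6 = 0.831.
For two independent groups with equal n: n = 2·((z_{α/2} + z_β) / d)².
z_{α/2} + z_β = 1.960 + 0.842 = 2.802.
n = 2 × (2.802 / 0.831)² = 2 × 3.372² = 2 × 11.37 = 22.7.
Round up to the next whole participant.

n = 23 per group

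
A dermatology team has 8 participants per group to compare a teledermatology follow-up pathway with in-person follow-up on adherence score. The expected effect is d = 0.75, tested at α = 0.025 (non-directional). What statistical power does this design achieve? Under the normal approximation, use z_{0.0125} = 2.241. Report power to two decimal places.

power ≈ 0.23

For two equal groups, power = Φ(d·√(n/2) − z_{α/2}).
d·√(n/2) = 0.75 × √(8/2) = 0.75 × 2.000 = 1.500.
z_β = 1.500 − 2.241 = -0.741.
Power = Φ(-0.741) = 0.229.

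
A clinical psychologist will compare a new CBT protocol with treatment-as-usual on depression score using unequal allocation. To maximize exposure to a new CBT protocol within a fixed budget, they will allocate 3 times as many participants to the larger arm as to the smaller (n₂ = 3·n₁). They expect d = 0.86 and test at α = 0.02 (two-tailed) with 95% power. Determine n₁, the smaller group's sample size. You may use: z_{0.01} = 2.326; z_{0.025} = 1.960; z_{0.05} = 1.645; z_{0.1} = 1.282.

With allocation ratio k = n₂/n₁ = 3, Var(x̄₁−x̄₂) = σ²(1/n₁ + 1/(k·n₁)) = σ²·(k+1)/(k·n₁).
So n₁ = (1 + 1/k)·((z_{α/2} + z_β)/d)² = 1.333 × (3.971/0.86)².
n₁ = 1.333 × 21.32 = 28.4.
Round up: n₁ = 29, giving n₂ = 3 × 29 = 87.

n₁ = 29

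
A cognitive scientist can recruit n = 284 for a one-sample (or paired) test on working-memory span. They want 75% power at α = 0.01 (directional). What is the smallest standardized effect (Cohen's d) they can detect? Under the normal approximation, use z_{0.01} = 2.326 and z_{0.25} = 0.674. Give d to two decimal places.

For a single sample (or paired design) of n = 284: d_min = (z_{α} + z_β)/√n.
z-sum = 2.326 + 0.674 = 3.000.
d_min = 3.000 / √284 = 3.000 / 16.852 = 0.178.

d_min ≈ 0.18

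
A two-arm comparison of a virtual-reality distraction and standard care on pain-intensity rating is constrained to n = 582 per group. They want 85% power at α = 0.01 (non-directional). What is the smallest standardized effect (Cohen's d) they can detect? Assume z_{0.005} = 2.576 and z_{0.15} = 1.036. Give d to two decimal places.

For two independent groups of n = 582 each: d_min = (z_{α/2} + z_β)·√(2/n).
z-sum = 2.576 + 1.036 = 3.612.
d_min = 3.612 × √(2/582) = 3.612 × 0.0586 = 0.212.

d_min ≈ 0.21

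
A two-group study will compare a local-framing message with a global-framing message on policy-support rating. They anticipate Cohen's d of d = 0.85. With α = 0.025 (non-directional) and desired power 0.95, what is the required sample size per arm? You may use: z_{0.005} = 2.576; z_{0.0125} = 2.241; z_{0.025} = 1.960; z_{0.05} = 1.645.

n = 42 per group

For two independent groups with equal n: n = 2·((z_{α/2} + z_β) / d)².
z_{α/2} + z_β = 2.241 + 1.645 = 3.886.
n = 2 × (3.886 / 0.85)² = 2 × 4.572² = 2 × 20.90 = 41.8.
Round up to the next whole participant.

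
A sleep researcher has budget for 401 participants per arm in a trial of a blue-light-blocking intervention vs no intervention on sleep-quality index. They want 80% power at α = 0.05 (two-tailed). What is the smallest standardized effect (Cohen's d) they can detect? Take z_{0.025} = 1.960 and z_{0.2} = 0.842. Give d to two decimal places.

d_min ≈ 0.20

For two independent groups of n = 401 each: d_min = (z_{α/2} + z_β)·√(2/n).
z-sum = 1.960 + 0.842 = 2.802.
d_min = 2.802 × √(2/401) = 2.802 × 0.0706 = 0.198.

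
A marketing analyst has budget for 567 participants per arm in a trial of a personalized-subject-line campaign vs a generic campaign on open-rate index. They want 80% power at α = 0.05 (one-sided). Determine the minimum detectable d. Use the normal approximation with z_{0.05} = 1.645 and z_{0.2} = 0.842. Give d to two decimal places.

d_min ≈ 0.15

For two independent groups of n = 567 each: d_min = (z_{α} + z_β)·√(2/n).
z-sum = 1.645 + 0.842 = 2.487.
d_min = 2.487 × √(2/567) = 2.487 × 0.0594 = 0.148.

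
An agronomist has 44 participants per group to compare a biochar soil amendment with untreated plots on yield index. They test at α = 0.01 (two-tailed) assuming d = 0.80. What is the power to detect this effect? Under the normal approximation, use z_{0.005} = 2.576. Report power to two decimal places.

power ≈ 0.88

For two equal groups, power = Φ(d·√(n/2) − z_{α/2}).
d·√(n/2) = 0.80 × √(44/2) = 0.80 × 4.690 = 3.752.
z_β = 3.752 − 2.576 = 1.176.
Power = Φ(1.176) = 0.880.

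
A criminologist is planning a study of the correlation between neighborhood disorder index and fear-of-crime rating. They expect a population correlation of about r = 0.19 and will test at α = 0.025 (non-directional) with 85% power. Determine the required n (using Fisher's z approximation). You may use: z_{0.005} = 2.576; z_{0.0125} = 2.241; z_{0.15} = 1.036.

Fisher's z: C = ½·ln((1+r)/(1−r)) = ½·ln(1.4691) = 0.1923.
n = ((z_{α/2} + z_β)/C)² + 3.
(2.241 + 1.036) / 0.1923 = 3.277 / 0.1923 = 17.041.
n = 17.041² + 3 = 290.40 + 3 = 293.4.
Round up.

n = 294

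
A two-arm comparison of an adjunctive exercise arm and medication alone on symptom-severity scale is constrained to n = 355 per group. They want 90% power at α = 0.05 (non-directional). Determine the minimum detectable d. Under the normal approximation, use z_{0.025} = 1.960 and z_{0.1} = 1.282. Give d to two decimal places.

For two independent groups of n = 355 each: d_min = (z_{α/2} + z_β)·√(2/n).
z-sum = 1.960 + 1.282 = 3.242.
d_min = 3.242 × √(2/355) = 3.242 × 0.0751 = 0.243.

d_min ≈ 0.24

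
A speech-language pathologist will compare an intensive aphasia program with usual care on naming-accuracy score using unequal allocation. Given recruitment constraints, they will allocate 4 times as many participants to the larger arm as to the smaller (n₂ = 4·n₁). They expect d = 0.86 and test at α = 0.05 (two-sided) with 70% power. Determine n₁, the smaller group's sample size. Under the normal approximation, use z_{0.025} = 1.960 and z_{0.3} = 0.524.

With allocation ratio k = n₂/n₁ = 4, Var(x̄₁−x̄₂) = σ²(1/n₁ + 1/(k·n₁)) = σ²·(k+1)/(k·n₁).
So n₁ = (1 + 1/k)·((z_{α/2} + z_β)/d)² = 1.250 × (2.484/0.86)².
n₁ = 1.250 × 8.34 = 10.4.
Round up: n₁ = 11, giving n₂ = 4 × 11 = 44.

n₁ = 11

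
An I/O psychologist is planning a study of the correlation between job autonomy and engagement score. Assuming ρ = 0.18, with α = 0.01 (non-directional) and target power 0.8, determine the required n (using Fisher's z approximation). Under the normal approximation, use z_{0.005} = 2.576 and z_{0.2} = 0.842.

Fisher's z: C = ½·ln((1+r)/(1−r)) = ½·ln(1.4390) = 0.1820.
n = ((z_{α/2} + z_β)/C)² + 3.
(2.576 + 0.842) / 0.1820 = 3.418 / 0.1820 = 18.780.
n = 18.780² + 3 = 352.70 + 3 = 355.7.
Round up.

n = 356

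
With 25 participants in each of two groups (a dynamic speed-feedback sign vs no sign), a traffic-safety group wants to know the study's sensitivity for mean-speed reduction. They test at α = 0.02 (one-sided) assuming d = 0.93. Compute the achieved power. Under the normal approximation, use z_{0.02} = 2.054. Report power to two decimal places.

power ≈ 0.89

For two equal groups, power = Φ(d·√(n/2) − z_{α}).
d·√(n/2) = 0.93 × √(25/2) = 0.93 × 3.536 = 3.288.
z_β = 3.288 − 2.054 = 1.234.
Power = Φ(1.234) = 0.891.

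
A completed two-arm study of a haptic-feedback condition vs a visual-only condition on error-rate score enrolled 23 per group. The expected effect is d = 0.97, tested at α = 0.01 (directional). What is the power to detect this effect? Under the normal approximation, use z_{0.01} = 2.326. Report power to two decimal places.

For two equal groups, power = Φ(d·√(n/2) − z_{α}).
d·√(n/2) = 0.97 × √(23/2) = 0.97 × 3.391 = 3.289.
z_β = 3.289 − 2.326 = 0.963.
Power = Φ(0.963) = 0.832.

power ≈ 0.83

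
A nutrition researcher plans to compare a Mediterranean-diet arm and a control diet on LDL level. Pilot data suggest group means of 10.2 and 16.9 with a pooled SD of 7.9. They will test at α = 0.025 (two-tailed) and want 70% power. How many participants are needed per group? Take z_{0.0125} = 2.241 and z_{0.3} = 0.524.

n = 22 per group

Cohen's d = |M₁ − M₂| / SD_pooled = |10.2 − 16.9| / 7.9 = 6.7 / 7.9 = 0.848.
For two independent groups with equal n: n = 2·((z_{α/2} + z_β) / d)².
z_{α/2} + z_β = 2.241 + 0.524 = 2.765.
n = 2 × (2.765 / 0.848)² = 2 × 3.261² = 2 × 10.63 = 21.3.
Round up to the next whole participant.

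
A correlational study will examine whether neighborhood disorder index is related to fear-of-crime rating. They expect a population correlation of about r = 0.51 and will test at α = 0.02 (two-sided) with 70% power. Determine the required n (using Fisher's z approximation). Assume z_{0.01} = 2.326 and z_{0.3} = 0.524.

Fisher's z: C = ½·ln((1+r)/(1−r)) = ½·ln(3.0816) = 0.5627.
n = ((z_{α/2} + z_β)/C)² + 3.
(2.326 + 0.524) / 0.5627 = 2.850 / 0.5627 = 5.065.
n = 5.065² + 3 = 25.65 + 3 = 28.7.
Round up.

n = 29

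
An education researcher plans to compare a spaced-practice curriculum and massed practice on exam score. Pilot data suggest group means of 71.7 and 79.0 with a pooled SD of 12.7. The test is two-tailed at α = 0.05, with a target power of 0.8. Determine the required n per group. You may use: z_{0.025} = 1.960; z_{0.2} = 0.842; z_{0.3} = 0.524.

Cohen's d = |M₁ − M₂| / SD_pooled = |71.7 − 79.0| / 12.7 = 7.3 / 12.7 = 0.575.
For two independent groups with equal n: n = 2·((z_{α/2} + z_β) / d)².
z_{α/2} + z_β = 1.960 + 0.842 = 2.802.
n = 2 × (2.802 / 0.575)² = 2 × 4.873² = 2 × 23.75 = 47.5.
Round up to the next whole participant.

n = 48 per group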